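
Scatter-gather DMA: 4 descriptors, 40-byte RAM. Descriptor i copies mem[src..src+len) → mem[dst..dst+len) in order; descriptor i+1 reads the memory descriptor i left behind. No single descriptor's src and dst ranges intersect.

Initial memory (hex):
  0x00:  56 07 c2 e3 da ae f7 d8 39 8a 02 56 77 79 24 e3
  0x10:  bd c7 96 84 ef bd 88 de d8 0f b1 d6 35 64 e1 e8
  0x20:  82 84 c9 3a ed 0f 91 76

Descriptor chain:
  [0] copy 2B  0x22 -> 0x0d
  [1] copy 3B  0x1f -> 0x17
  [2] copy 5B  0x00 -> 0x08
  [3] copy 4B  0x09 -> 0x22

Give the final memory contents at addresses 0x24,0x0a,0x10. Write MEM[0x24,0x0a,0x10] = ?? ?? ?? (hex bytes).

D0: mem[0x0d..0x0e] <- [c9 3a]
D1: mem[0x17..0x19] <- [e8 82 84]
D2: mem[0x08..0x0c] <- [56 07 c2 e3 da]
D3: mem[0x22..0x25] <- [07 c2 e3 da]
query mem[0x24]=0xe3, mem[0x0a]=0xc2, mem[0x10]=0xbd

MEM[0x24,0x0a,0x10] = e3 c2 bd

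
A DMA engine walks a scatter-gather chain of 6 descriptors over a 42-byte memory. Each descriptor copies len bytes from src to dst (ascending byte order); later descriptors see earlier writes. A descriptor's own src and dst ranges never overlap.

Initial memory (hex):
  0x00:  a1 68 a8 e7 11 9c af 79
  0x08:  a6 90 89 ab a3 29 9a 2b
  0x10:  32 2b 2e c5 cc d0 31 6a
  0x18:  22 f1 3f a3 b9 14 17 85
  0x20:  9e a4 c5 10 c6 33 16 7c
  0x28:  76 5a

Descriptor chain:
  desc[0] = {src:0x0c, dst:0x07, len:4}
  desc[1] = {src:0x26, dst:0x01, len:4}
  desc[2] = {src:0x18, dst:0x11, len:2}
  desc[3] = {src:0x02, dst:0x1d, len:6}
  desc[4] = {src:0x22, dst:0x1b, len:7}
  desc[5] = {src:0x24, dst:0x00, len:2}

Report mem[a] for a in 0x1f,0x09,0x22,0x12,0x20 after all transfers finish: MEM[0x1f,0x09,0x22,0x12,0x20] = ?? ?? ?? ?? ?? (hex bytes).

  after D0: wrote 4B at 0x07 = a3299a2b
  after D1: wrote 4B at 0x01 = 167c765a
  after D2: wrote 2B at 0x11 = 22f1
  after D3: wrote 6B at 0x1d = 7c765a9cafa3
  after D4: wrote 7B at 0x1b = a310c633167c76
  after D5: wrote 2B at 0x00 = c633
query mem[0x1f]=0x16, mem[0x09]=0x9a, mem[0x22]=0xa3, mem[0x12]=0xf1, mem[0x20]=0x7c

MEM[0x1f,0x09,0x22,0x12,0x20] = 16 9a a3 f1 7c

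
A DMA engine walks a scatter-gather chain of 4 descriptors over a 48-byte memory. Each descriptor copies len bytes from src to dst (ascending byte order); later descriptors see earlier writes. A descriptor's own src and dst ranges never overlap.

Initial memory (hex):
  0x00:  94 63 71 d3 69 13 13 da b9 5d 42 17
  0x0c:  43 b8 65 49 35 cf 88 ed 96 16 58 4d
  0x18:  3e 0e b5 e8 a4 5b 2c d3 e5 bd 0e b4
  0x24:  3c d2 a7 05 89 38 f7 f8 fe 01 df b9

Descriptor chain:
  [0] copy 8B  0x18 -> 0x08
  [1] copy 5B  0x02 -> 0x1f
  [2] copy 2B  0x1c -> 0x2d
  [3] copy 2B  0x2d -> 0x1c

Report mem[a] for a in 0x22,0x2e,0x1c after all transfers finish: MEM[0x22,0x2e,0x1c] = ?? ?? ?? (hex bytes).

[0] 0x18->0x08 len=8 : 3e 0e b5 e8 a4 5b 2c d3
[1] 0x02->0x1f len=5 : 71 d3 69 13 13
[2] 0x1c->0x2d len=2 : a4 5b
[3] 0x2d->0x1c len=2 : a4 5b
query mem[0x22]=0x13, mem[0x2e]=0x5b, mem[0x1c]=0xa4

MEM[0x22,0x2e,0x1c] = 13 5b a4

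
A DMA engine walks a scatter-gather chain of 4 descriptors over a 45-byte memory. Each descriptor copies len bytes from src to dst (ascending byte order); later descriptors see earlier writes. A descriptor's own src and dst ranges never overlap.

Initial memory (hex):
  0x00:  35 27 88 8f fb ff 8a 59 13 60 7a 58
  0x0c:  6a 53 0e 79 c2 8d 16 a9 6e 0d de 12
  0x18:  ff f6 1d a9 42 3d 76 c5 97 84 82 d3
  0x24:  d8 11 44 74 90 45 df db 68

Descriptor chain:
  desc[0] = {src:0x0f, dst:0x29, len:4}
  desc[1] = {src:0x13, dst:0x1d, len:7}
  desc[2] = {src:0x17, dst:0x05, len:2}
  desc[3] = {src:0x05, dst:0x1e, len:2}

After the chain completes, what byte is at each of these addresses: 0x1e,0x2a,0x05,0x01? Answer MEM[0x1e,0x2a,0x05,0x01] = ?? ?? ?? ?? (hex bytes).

[0] 0x0f->0x29 len=4 : 79 c2 8d 16
[1] 0x13->0x1d len=7 : a9 6e 0d de 12 ff f6
[2] 0x17->0x05 len=2 : 12 ff
[3] 0x05->0x1e len=2 : 12 ff
query mem[0x1e]=0x12, mem[0x2a]=0xc2, mem[0x05]=0x12, mem[0x01]=0x27

MEM[0x1e,0x2a,0x05,0x01] = 12 c2 12 27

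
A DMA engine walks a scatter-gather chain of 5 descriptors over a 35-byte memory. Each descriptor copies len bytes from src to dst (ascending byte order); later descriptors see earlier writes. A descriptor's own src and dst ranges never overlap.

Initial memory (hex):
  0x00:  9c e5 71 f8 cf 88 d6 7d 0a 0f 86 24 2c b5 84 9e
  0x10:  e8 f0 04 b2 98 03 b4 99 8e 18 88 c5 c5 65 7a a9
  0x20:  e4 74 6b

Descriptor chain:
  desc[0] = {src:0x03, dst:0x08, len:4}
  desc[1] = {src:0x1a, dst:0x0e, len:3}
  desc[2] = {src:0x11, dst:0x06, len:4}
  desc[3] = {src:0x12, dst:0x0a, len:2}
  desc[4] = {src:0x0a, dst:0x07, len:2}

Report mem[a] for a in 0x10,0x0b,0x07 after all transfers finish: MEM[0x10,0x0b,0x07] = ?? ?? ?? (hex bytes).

MEM[0x10,0x0b,0x07] = c5 b2 04

#0 dst[0x08+4] := {0xf8,0xcf,0x88,0xd6}
#1 dst[0x0e+3] := {0x88,0xc5,0xc5}
#2 dst[0x06+4] := {0xf0,0x04,0xb2,0x98}
#3 dst[0x0a+2] := {0x04,0xb2}
#4 dst[0x07+2] := {0x04,0xb2}
query mem[0x10]=0xc5, mem[0x0b]=0xb2, mem[0x07]=0x04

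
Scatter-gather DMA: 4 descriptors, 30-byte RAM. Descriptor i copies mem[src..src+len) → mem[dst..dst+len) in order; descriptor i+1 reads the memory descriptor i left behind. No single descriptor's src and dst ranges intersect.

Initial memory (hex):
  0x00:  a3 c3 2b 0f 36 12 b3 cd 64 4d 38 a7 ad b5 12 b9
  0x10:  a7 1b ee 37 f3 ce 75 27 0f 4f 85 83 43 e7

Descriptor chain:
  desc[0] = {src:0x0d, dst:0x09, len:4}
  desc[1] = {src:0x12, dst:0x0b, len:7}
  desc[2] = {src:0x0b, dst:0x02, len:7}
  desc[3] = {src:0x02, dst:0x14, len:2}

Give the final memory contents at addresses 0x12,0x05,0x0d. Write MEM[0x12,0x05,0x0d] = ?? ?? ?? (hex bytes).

[0] 0x0d->0x09 len=4 : b5 12 b9 a7
[1] 0x12->0x0b len=7 : ee 37 f3 ce 75 27 0f
[2] 0x0b->0x02 len=7 : ee 37 f3 ce 75 27 0f
[3] 0x02->0x14 len=2 : ee 37
query mem[0x12]=0xee, mem[0x05]=0xce, mem[0x0d]=0xf3

MEM[0x12,0x05,0x0d] = ee ce f3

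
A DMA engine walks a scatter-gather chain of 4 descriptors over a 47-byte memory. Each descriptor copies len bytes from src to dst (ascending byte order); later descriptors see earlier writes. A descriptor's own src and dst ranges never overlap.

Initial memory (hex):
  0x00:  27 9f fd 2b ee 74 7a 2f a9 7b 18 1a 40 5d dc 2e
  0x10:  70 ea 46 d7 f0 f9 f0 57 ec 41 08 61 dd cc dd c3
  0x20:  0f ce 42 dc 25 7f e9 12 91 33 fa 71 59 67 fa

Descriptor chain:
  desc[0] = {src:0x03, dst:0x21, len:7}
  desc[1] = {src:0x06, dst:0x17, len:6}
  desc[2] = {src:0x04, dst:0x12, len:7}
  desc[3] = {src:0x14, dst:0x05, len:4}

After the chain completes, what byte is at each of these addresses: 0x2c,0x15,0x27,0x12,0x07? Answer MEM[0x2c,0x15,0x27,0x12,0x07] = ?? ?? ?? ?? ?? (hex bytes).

#0 dst[0x21+7] := {0x2b,0xee,0x74,0x7a,0x2f,0xa9,0x7b}
#1 dst[0x17+6] := {0x7a,0x2f,0xa9,0x7b,0x18,0x1a}
#2 dst[0x12+7] := {0xee,0x74,0x7a,0x2f,0xa9,0x7b,0x18}
#3 dst[0x05+4] := {0x7a,0x2f,0xa9,0x7b}
query mem[0x2c]=0x59, mem[0x15]=0x2f, mem[0x27]=0x7b, mem[0x12]=0xee, mem[0x07]=0xa9

MEM[0x2c,0x15,0x27,0x12,0x07] = 59 2f 7b ee a9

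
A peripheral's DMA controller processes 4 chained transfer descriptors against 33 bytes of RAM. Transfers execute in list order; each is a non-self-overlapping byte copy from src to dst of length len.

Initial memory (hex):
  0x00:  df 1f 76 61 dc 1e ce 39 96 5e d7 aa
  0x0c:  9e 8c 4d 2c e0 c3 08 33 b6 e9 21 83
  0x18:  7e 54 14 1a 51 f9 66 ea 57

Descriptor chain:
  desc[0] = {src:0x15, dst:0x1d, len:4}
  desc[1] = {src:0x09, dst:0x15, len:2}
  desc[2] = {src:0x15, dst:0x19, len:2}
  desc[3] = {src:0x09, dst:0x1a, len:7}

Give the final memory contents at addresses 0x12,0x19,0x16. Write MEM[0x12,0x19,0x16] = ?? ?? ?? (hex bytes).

[0] 0x15->0x1d len=4 : e9 21 83 7e
[1] 0x09->0x15 len=2 : 5e d7
[2] 0x15->0x19 len=2 : 5e d7
[3] 0x09->0x1a len=7 : 5e d7 aa 9e 8c 4d 2c
query mem[0x12]=0x08, mem[0x19]=0x5e, mem[0x16]=0xd7

MEM[0x12,0x19,0x16] = 08 5e d7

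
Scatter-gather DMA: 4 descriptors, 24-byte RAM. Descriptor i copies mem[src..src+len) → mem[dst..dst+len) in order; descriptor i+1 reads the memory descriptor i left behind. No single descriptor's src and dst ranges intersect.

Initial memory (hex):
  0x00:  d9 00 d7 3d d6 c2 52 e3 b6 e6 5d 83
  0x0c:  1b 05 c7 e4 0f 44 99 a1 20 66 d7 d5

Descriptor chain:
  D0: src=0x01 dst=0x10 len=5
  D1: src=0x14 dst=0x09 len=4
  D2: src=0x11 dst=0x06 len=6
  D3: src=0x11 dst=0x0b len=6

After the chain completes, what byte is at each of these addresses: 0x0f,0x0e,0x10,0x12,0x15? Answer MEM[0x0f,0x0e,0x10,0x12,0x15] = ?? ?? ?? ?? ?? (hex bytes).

MEM[0x0f,0x0e,0x10,0x12,0x15] = 66 c2 d7 3d 66

[0] 0x01->0x10 len=5 : 00 d7 3d d6 c2
[1] 0x14->0x09 len=4 : c2 66 d7 d5
[2] 0x11->0x06 len=6 : d7 3d d6 c2 66 d7
[3] 0x11->0x0b len=6 : d7 3d d6 c2 66 d7
query mem[0x0f]=0x66, mem[0x0e]=0xc2, mem[0x10]=0xd7, mem[0x12]=0x3d, mem[0x15]=0x66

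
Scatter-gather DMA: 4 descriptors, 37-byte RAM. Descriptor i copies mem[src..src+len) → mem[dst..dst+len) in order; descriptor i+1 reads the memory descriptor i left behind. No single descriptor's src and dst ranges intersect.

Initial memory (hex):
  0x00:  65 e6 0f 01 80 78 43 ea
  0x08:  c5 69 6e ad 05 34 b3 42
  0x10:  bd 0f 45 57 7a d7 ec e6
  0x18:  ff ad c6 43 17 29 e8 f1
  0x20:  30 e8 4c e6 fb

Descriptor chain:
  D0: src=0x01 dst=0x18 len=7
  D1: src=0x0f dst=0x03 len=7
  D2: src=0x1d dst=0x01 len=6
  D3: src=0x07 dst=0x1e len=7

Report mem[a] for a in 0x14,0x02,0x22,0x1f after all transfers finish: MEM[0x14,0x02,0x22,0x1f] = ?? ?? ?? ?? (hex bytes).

MEM[0x14,0x02,0x22,0x1f] = 7a ea ad 7a

D0: mem[0x18..0x1e] <- [e6 0f 01 80 78 43 ea]
D1: mem[0x03..0x09] <- [42 bd 0f 45 57 7a d7]
D2: mem[0x01..0x06] <- [43 ea f1 30 e8 4c]
D3: mem[0x1e..0x24] <- [57 7a d7 6e ad 05 34]
query mem[0x14]=0x7a, mem[0x02]=0xea, mem[0x22]=0xad, mem[0x1f]=0x7a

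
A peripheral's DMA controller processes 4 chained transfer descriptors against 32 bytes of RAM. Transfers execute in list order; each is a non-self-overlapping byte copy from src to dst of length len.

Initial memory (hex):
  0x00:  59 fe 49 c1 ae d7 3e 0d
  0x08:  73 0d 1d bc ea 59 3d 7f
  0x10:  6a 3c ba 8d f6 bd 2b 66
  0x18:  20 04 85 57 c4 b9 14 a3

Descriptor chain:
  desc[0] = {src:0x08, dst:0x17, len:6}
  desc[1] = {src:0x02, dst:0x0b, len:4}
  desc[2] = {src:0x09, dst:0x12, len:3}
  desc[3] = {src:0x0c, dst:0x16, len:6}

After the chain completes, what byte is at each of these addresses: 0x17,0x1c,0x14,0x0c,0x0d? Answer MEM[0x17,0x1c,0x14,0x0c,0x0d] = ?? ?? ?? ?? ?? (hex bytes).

MEM[0x17,0x1c,0x14,0x0c,0x0d] = ae 59 49 c1 ae

D0: mem[0x17..0x1c] <- [73 0d 1d bc ea 59]
D1: mem[0x0b..0x0e] <- [49 c1 ae d7]
D2: mem[0x12..0x14] <- [0d 1d 49]
D3: mem[0x16..0x1b] <- [c1 ae d7 7f 6a 3c]
query mem[0x17]=0xae, mem[0x1c]=0x59, mem[0x14]=0x49, mem[0x0c]=0xc1, mem[0x0d]=0xae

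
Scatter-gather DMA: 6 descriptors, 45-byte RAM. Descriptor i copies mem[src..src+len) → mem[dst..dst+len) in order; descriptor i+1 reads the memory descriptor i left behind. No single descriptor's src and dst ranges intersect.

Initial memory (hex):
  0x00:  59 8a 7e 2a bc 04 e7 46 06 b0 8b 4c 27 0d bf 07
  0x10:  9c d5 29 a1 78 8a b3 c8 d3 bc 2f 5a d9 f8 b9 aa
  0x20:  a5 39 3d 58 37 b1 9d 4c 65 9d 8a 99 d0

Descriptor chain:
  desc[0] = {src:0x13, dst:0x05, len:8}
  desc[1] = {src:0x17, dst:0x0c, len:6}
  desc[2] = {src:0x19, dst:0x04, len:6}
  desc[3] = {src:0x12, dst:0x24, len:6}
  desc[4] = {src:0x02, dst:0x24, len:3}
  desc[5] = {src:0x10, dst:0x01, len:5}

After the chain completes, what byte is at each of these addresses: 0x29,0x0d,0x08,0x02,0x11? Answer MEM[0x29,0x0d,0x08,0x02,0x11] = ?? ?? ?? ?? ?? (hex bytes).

D0: mem[0x05..0x0c] <- [a1 78 8a b3 c8 d3 bc 2f]
D1: mem[0x0c..0x11] <- [c8 d3 bc 2f 5a d9]
D2: mem[0x04..0x09] <- [bc 2f 5a d9 f8 b9]
D3: mem[0x24..0x29] <- [29 a1 78 8a b3 c8]
D4: mem[0x24..0x26] <- [7e 2a bc]
D5: mem[0x01..0x05] <- [5a d9 29 a1 78]
query mem[0x29]=0xc8, mem[0x0d]=0xd3, mem[0x08]=0xf8, mem[0x02]=0xd9, mem[0x11]=0xd9

MEM[0x29,0x0d,0x08,0x02,0x11] = c8 d3 f8 d9 d9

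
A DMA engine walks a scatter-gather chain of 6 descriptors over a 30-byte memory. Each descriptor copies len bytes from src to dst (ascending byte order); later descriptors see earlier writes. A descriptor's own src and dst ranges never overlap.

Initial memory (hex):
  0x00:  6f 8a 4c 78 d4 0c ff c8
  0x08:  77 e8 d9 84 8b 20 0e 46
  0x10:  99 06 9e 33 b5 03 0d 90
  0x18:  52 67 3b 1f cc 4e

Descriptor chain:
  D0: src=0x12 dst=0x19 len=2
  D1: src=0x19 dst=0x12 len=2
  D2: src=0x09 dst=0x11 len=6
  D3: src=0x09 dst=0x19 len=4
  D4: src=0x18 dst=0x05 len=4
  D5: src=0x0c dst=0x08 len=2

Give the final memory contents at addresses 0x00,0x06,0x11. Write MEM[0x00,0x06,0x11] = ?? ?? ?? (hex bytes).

MEM[0x00,0x06,0x11] = 6f e8 e8

#0 dst[0x19+2] := {0x9e,0x33}
#1 dst[0x12+2] := {0x9e,0x33}
#2 dst[0x11+6] := {0xe8,0xd9,0x84,0x8b,0x20,0x0e}
#3 dst[0x19+4] := {0xe8,0xd9,0x84,0x8b}
#4 dst[0x05+4] := {0x52,0xe8,0xd9,0x84}
#5 dst[0x08+2] := {0x8b,0x20}
query mem[0x00]=0x6f, mem[0x06]=0xe8, mem[0x11]=0xe8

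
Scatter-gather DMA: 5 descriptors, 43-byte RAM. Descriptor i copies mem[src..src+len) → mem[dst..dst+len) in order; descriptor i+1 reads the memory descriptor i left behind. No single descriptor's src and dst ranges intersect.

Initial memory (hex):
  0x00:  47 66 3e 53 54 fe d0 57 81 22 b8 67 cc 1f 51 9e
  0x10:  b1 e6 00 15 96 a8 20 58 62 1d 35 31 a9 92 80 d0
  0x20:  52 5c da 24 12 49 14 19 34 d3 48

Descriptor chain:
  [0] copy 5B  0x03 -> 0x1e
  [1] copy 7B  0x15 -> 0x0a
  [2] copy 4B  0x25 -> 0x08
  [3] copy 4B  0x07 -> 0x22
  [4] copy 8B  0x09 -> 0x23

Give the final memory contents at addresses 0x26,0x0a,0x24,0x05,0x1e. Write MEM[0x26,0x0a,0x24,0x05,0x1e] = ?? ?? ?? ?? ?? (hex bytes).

MEM[0x26,0x0a,0x24,0x05,0x1e] = 58 19 19 fe 53

  after D0: wrote 5B at 0x1e = 5354fed057
  after D1: wrote 7B at 0x0a = a82058621d3531
  after D2: wrote 4B at 0x08 = 49141934
  after D3: wrote 4B at 0x22 = 57491419
  after D4: wrote 8B at 0x23 = 14193458621d3531
query mem[0x26]=0x58, mem[0x0a]=0x19, mem[0x24]=0x19, mem[0x05]=0xfe, mem[0x1e]=0x53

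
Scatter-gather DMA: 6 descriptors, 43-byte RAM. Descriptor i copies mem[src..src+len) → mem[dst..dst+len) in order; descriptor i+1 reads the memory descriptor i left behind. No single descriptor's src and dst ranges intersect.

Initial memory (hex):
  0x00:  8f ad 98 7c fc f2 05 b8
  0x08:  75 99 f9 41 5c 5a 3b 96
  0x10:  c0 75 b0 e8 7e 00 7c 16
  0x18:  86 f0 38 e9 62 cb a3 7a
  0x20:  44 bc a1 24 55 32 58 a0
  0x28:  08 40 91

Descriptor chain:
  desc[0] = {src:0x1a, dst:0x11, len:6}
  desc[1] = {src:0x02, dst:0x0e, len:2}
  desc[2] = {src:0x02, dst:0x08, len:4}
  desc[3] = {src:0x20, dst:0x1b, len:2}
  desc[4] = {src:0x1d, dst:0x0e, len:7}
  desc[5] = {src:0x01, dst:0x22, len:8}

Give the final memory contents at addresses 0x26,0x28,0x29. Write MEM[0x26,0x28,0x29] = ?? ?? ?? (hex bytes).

MEM[0x26,0x28,0x29] = f2 b8 98

[0] 0x1a->0x11 len=6 : 38 e9 62 cb a3 7a
[1] 0x02->0x0e len=2 : 98 7c
[2] 0x02->0x08 len=4 : 98 7c fc f2
[3] 0x20->0x1b len=2 : 44 bc
[4] 0x1d->0x0e len=7 : cb a3 7a 44 bc a1 24
[5] 0x01->0x22 len=8 : ad 98 7c fc f2 05 b8 98
query mem[0x26]=0xf2, mem[0x28]=0xb8, mem[0x29]=0x98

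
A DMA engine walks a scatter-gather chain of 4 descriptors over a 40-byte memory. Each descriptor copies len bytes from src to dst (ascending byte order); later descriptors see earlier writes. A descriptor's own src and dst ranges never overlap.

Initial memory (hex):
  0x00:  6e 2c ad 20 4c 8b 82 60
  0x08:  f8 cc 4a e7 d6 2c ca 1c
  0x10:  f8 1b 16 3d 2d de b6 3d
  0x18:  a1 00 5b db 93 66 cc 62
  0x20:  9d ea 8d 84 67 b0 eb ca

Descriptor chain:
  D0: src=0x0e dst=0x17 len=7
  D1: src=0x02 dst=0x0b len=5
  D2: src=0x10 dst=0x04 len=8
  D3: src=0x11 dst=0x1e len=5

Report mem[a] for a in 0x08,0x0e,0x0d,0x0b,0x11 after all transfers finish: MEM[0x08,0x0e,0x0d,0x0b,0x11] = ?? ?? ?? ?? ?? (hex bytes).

#0 dst[0x17+7] := {0xca,0x1c,0xf8,0x1b,0x16,0x3d,0x2d}
#1 dst[0x0b+5] := {0xad,0x20,0x4c,0x8b,0x82}
#2 dst[0x04+8] := {0xf8,0x1b,0x16,0x3d,0x2d,0xde,0xb6,0xca}
#3 dst[0x1e+5] := {0x1b,0x16,0x3d,0x2d,0xde}
query mem[0x08]=0x2d, mem[0x0e]=0x8b, mem[0x0d]=0x4c, mem[0x0b]=0xca, mem[0x11]=0x1b

MEM[0x08,0x0e,0x0d,0x0b,0x11] = 2d 8b 4c ca 1b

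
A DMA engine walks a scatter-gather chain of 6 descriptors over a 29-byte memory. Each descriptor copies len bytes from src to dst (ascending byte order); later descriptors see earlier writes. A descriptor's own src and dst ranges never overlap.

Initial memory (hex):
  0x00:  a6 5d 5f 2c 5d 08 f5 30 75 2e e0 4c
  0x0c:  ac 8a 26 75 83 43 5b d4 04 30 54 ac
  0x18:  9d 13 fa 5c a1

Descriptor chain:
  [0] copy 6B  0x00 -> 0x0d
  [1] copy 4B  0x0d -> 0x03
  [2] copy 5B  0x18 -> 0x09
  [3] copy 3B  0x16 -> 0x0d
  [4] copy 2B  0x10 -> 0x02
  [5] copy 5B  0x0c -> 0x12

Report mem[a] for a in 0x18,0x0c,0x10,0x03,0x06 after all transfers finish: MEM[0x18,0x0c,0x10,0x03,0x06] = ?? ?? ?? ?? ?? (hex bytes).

MEM[0x18,0x0c,0x10,0x03,0x06] = 9d 5c 2c 5d 2c

D0: mem[0x0d..0x12] <- [a6 5d 5f 2c 5d 08]
D1: mem[0x03..0x06] <- [a6 5d 5f 2c]
D2: mem[0x09..0x0d] <- [9d 13 fa 5c a1]
D3: mem[0x0d..0x0f] <- [54 ac 9d]
D4: mem[0x02..0x03] <- [2c 5d]
D5: mem[0x12..0x16] <- [5c 54 ac 9d 2c]
query mem[0x18]=0x9d, mem[0x0c]=0x5c, mem[0x10]=0x2c, mem[0x03]=0x5d, mem[0x06]=0x2c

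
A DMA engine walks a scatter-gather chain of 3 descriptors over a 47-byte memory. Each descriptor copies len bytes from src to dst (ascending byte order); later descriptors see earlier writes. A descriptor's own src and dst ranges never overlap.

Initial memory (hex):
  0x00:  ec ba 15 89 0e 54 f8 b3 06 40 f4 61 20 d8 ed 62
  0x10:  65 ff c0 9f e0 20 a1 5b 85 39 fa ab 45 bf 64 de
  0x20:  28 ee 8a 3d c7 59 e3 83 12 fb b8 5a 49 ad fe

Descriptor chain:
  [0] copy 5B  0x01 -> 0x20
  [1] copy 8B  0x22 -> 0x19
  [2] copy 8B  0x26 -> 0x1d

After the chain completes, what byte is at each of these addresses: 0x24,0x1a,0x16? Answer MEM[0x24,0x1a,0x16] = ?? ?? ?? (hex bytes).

D0: mem[0x20..0x24] <- [ba 15 89 0e 54]
D1: mem[0x19..0x20] <- [89 0e 54 59 e3 83 12 fb]
D2: mem[0x1d..0x24] <- [e3 83 12 fb b8 5a 49 ad]
query mem[0x24]=0xad, mem[0x1a]=0x0e, mem[0x16]=0xa1

MEM[0x24,0x1a,0x16] = ad 0e a1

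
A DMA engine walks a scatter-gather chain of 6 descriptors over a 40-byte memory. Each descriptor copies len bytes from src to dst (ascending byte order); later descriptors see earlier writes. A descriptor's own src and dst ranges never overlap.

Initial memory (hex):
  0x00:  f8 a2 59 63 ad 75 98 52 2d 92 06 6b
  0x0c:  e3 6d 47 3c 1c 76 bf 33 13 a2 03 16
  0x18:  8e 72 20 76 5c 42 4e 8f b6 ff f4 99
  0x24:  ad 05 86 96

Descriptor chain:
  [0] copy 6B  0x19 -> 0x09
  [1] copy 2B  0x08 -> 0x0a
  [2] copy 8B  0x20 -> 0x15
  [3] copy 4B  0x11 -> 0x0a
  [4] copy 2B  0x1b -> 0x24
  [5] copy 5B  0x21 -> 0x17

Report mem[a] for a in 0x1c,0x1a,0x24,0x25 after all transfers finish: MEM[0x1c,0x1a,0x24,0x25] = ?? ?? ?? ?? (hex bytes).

MEM[0x1c,0x1a,0x24,0x25] = 96 86 86 96

#0 dst[0x09+6] := {0x72,0x20,0x76,0x5c,0x42,0x4e}
#1 dst[0x0a+2] := {0x2d,0x72}
#2 dst[0x15+8] := {0xb6,0xff,0xf4,0x99,0xad,0x05,0x86,0x96}
#3 dst[0x0a+4] := {0x76,0xbf,0x33,0x13}
#4 dst[0x24+2] := {0x86,0x96}
#5 dst[0x17+5] := {0xff,0xf4,0x99,0x86,0x96}
query mem[0x1c]=0x96, mem[0x1a]=0x86, mem[0x24]=0x86, mem[0x25]=0x96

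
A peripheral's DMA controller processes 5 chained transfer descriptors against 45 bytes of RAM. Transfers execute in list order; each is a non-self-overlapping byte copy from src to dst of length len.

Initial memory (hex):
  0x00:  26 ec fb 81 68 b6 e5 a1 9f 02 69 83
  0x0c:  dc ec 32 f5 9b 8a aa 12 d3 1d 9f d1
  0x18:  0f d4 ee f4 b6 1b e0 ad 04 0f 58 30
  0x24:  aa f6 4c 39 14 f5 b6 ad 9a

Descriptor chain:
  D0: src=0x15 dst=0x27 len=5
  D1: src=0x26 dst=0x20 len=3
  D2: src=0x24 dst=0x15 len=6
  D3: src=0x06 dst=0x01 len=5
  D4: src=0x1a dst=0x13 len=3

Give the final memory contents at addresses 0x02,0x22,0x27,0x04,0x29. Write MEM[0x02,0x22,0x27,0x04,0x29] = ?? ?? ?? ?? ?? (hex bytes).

MEM[0x02,0x22,0x27,0x04,0x29] = a1 9f 1d 02 d1

[0] 0x15->0x27 len=5 : 1d 9f d1 0f d4
[1] 0x26->0x20 len=3 : 4c 1d 9f
[2] 0x24->0x15 len=6 : aa f6 4c 1d 9f d1
[3] 0x06->0x01 len=5 : e5 a1 9f 02 69
[4] 0x1a->0x13 len=3 : d1 f4 b6
query mem[0x02]=0xa1, mem[0x22]=0x9f, mem[0x27]=0x1d, mem[0x04]=0x02, mem[0x29]=0xd1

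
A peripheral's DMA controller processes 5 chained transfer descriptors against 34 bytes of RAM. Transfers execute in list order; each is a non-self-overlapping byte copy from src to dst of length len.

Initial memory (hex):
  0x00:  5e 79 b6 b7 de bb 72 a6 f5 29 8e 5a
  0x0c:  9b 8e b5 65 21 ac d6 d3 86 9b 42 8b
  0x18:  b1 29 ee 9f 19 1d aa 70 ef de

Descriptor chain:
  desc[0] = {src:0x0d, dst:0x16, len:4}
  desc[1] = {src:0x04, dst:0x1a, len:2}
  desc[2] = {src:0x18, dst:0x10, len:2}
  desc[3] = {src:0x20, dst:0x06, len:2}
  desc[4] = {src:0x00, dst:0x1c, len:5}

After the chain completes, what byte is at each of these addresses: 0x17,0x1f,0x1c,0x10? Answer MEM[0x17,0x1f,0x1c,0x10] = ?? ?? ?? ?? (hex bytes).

MEM[0x17,0x1f,0x1c,0x10] = b5 b7 5e 65

D0: mem[0x16..0x19] <- [8e b5 65 21]
D1: mem[0x1a..0x1b] <- [de bb]
D2: mem[0x10..0x11] <- [65 21]
D3: mem[0x06..0x07] <- [ef de]
D4: mem[0x1c..0x20] <- [5e 79 b6 b7 de]
query mem[0x17]=0xb5, mem[0x1f]=0xb7, mem[0x1c]=0x5e, mem[0x10]=0x65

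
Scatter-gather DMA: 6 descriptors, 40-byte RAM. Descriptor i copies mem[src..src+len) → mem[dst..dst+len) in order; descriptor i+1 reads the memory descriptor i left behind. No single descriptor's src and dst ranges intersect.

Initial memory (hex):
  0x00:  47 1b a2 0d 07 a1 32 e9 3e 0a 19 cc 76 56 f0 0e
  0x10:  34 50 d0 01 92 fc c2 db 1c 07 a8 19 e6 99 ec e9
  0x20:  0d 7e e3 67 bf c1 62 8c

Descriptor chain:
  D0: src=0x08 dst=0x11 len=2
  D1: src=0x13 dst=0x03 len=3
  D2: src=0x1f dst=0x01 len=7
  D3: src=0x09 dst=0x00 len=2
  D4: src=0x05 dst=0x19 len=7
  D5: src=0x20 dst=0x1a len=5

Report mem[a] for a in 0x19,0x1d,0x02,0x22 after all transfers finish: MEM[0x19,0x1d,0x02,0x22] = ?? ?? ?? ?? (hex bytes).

D0: mem[0x11..0x12] <- [3e 0a]
D1: mem[0x03..0x05] <- [01 92 fc]
D2: mem[0x01..0x07] <- [e9 0d 7e e3 67 bf c1]
D3: mem[0x00..0x01] <- [0a 19]
D4: mem[0x19..0x1f] <- [67 bf c1 3e 0a 19 cc]
D5: mem[0x1a..0x1e] <- [0d 7e e3 67 bf]
query mem[0x19]=0x67, mem[0x1d]=0x67, mem[0x02]=0x0d, mem[0x22]=0xe3

MEM[0x19,0x1d,0x02,0x22] = 67 67 0d e3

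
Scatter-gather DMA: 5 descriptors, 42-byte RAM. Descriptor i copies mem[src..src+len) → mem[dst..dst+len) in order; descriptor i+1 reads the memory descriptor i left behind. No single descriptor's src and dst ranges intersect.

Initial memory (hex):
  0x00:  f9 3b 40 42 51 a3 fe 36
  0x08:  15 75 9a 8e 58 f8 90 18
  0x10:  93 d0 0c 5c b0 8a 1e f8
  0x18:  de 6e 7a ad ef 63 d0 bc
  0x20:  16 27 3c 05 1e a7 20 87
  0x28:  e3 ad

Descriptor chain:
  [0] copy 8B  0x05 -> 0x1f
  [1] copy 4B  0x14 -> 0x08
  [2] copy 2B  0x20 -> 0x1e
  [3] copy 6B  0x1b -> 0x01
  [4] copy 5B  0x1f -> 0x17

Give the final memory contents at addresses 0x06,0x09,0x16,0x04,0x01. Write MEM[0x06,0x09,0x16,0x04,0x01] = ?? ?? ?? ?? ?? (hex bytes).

#0 dst[0x1f+8] := {0xa3,0xfe,0x36,0x15,0x75,0x9a,0x8e,0x58}
#1 dst[0x08+4] := {0xb0,0x8a,0x1e,0xf8}
#2 dst[0x1e+2] := {0xfe,0x36}
#3 dst[0x01+6] := {0xad,0xef,0x63,0xfe,0x36,0xfe}
#4 dst[0x17+5] := {0x36,0xfe,0x36,0x15,0x75}
query mem[0x06]=0xfe, mem[0x09]=0x8a, mem[0x16]=0x1e, mem[0x04]=0xfe, mem[0x01]=0xad

MEM[0x06,0x09,0x16,0x04,0x01] = fe 8a 1e fe ad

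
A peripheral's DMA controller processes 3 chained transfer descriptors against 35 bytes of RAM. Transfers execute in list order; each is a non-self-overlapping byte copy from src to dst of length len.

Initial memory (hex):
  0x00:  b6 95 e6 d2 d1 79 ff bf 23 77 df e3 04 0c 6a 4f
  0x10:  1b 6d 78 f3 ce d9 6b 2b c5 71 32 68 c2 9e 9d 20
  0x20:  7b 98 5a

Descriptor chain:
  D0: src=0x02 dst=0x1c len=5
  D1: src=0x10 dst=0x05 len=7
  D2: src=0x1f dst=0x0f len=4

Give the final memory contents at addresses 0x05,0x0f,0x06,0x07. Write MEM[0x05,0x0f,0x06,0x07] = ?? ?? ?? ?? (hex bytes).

MEM[0x05,0x0f,0x06,0x07] = 1b 79 6d 78

D0: mem[0x1c..0x20] <- [e6 d2 d1 79 ff]
D1: mem[0x05..0x0b] <- [1b 6d 78 f3 ce d9 6b]
D2: mem[0x0f..0x12] <- [79 ff 98 5a]
query mem[0x05]=0x1b, mem[0x0f]=0x79, mem[0x06]=0x6d, mem[0x07]=0x78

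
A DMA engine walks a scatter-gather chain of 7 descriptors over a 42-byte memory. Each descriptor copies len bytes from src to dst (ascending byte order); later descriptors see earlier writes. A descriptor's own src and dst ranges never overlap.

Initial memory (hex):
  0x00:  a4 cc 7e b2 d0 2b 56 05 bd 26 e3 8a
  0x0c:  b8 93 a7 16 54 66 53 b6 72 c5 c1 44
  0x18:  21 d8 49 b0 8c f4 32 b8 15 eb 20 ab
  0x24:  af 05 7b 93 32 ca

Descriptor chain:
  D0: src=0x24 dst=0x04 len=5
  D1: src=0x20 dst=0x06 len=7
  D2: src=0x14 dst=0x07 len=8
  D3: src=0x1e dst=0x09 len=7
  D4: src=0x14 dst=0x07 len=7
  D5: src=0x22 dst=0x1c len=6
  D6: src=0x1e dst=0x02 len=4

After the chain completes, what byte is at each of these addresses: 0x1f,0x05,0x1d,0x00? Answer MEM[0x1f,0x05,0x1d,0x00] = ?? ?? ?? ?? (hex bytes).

#0 dst[0x04+5] := {0xaf,0x05,0x7b,0x93,0x32}
#1 dst[0x06+7] := {0x15,0xeb,0x20,0xab,0xaf,0x05,0x7b}
#2 dst[0x07+8] := {0x72,0xc5,0xc1,0x44,0x21,0xd8,0x49,0xb0}
#3 dst[0x09+7] := {0x32,0xb8,0x15,0xeb,0x20,0xab,0xaf}
#4 dst[0x07+7] := {0x72,0xc5,0xc1,0x44,0x21,0xd8,0x49}
#5 dst[0x1c+6] := {0x20,0xab,0xaf,0x05,0x7b,0x93}
#6 dst[0x02+4] := {0xaf,0x05,0x7b,0x93}
query mem[0x1f]=0x05, mem[0x05]=0x93, mem[0x1d]=0xab, mem[0x00]=0xa4

MEM[0x1f,0x05,0x1d,0x00] = 05 93 ab a4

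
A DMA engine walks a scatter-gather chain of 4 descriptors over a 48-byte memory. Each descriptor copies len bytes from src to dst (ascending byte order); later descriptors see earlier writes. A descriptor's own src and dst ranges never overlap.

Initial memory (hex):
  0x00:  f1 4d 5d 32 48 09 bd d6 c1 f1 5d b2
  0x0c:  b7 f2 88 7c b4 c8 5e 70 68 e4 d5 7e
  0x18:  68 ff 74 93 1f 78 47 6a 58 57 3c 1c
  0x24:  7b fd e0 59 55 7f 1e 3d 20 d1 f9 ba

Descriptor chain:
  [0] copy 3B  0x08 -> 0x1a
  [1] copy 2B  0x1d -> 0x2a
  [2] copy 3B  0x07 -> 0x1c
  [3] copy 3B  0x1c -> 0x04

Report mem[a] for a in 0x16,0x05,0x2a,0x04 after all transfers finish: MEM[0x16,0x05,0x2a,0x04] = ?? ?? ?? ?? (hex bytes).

MEM[0x16,0x05,0x2a,0x04] = d5 c1 78 d6

  after D0: wrote 3B at 0x1a = c1f15d
  after D1: wrote 2B at 0x2a = 7847
  after D2: wrote 3B at 0x1c = d6c1f1
  after D3: wrote 3B at 0x04 = d6c1f1
query mem[0x16]=0xd5, mem[0x05]=0xc1, mem[0x2a]=0x78, mem[0x04]=0xd6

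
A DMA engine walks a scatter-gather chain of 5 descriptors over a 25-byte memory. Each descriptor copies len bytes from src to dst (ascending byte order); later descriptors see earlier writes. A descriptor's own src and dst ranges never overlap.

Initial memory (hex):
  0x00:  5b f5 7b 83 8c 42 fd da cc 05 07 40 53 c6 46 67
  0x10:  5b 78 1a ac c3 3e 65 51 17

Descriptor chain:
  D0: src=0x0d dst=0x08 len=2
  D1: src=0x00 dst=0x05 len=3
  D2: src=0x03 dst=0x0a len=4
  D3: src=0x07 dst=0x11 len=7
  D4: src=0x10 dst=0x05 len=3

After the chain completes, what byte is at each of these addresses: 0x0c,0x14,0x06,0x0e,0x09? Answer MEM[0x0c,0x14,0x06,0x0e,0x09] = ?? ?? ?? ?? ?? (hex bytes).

MEM[0x0c,0x14,0x06,0x0e,0x09] = 5b 83 7b 46 46

D0: mem[0x08..0x09] <- [c6 46]
D1: mem[0x05..0x07] <- [5b f5 7b]
D2: mem[0x0a..0x0d] <- [83 8c 5b f5]
D3: mem[0x11..0x17] <- [7b c6 46 83 8c 5b f5]
D4: mem[0x05..0x07] <- [5b 7b c6]
query mem[0x0c]=0x5b, mem[0x14]=0x83, mem[0x06]=0x7b, mem[0x0e]=0x46, mem[0x09]=0x46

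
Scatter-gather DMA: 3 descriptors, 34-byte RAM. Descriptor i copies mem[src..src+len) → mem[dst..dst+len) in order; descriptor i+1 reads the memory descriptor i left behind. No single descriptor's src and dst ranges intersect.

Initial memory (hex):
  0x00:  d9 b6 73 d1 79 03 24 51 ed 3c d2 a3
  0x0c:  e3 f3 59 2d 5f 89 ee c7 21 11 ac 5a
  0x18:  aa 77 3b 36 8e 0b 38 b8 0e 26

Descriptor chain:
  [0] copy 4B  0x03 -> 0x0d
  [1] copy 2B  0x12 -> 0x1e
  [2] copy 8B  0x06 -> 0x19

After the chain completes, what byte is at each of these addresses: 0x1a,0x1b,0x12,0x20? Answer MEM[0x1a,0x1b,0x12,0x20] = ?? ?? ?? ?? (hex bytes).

D0: mem[0x0d..0x10] <- [d1 79 03 24]
D1: mem[0x1e..0x1f] <- [ee c7]
D2: mem[0x19..0x20] <- [24 51 ed 3c d2 a3 e3 d1]
query mem[0x1a]=0x51, mem[0x1b]=0xed, mem[0x12]=0xee, mem[0x20]=0xd1

MEM[0x1a,0x1b,0x12,0x20] = 51 ed ee d1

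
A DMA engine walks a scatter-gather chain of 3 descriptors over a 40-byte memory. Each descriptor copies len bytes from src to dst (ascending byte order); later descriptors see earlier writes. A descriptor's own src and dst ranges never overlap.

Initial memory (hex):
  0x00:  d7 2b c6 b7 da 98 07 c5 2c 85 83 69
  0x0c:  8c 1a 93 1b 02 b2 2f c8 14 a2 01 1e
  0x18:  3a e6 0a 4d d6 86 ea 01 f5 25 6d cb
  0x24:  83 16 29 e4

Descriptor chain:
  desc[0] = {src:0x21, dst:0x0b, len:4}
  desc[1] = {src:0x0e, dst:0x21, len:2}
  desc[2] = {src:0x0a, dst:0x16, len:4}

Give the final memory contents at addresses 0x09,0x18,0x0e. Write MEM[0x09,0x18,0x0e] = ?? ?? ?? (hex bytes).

#0 dst[0x0b+4] := {0x25,0x6d,0xcb,0x83}
#1 dst[0x21+2] := {0x83,0x1b}
#2 dst[0x16+4] := {0x83,0x25,0x6d,0xcb}
query mem[0x09]=0x85, mem[0x18]=0x6d, mem[0x0e]=0x83

MEM[0x09,0x18,0x0e] = 85 6d 83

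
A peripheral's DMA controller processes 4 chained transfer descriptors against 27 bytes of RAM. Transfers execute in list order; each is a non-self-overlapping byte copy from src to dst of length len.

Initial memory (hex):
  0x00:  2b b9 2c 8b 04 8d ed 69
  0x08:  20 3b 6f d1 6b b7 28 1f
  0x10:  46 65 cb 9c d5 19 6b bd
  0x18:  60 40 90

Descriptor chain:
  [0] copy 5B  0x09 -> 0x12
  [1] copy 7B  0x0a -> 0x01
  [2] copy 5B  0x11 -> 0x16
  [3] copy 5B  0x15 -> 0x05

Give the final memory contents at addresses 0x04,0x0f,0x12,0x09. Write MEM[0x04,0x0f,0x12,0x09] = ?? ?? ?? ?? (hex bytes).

  after D0: wrote 5B at 0x12 = 3b6fd16bb7
  after D1: wrote 7B at 0x01 = 6fd16bb7281f46
  after D2: wrote 5B at 0x16 = 653b6fd16b
  after D3: wrote 5B at 0x05 = 6b653b6fd1
query mem[0x04]=0xb7, mem[0x0f]=0x1f, mem[0x12]=0x3b, mem[0x09]=0xd1

MEM[0x04,0x0f,0x12,0x09] = b7 1f 3b d1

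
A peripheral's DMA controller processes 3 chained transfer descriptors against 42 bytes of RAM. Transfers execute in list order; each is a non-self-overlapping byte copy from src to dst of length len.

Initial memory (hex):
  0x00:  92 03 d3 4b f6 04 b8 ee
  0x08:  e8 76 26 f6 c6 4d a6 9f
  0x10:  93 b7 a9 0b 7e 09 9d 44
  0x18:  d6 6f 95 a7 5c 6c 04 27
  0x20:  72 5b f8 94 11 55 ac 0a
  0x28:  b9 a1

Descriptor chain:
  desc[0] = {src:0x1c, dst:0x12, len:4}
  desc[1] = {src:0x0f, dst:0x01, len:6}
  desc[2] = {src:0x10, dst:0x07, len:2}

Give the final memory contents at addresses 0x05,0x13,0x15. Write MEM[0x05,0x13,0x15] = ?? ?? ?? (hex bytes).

MEM[0x05,0x13,0x15] = 6c 6c 27

[0] 0x1c->0x12 len=4 : 5c 6c 04 27
[1] 0x0f->0x01 len=6 : 9f 93 b7 5c 6c 04
[2] 0x10->0x07 len=2 : 93 b7
query mem[0x05]=0x6c, mem[0x13]=0x6c, mem[0x15]=0x27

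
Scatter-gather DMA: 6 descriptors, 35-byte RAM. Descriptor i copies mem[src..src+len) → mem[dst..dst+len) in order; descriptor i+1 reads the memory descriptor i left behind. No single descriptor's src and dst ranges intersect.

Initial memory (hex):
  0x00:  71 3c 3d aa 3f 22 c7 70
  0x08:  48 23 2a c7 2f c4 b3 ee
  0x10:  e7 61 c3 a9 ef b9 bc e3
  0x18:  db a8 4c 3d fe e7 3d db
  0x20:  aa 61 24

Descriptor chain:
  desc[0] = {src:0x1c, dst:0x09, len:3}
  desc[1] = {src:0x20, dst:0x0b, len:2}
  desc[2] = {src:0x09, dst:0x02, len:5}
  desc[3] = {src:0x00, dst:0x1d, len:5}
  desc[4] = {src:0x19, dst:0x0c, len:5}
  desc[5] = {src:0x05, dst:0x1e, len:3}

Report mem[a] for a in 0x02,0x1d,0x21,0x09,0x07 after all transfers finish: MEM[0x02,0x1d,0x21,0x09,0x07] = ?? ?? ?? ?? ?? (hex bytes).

  after D0: wrote 3B at 0x09 = fee73d
  after D1: wrote 2B at 0x0b = aa61
  after D2: wrote 5B at 0x02 = fee7aa61c4
  after D3: wrote 5B at 0x1d = 713cfee7aa
  after D4: wrote 5B at 0x0c = a84c3dfe71
  after D5: wrote 3B at 0x1e = 61c470
query mem[0x02]=0xfe, mem[0x1d]=0x71, mem[0x21]=0xaa, mem[0x09]=0xfe, mem[0x07]=0x70

MEM[0x02,0x1d,0x21,0x09,0x07] = fe 71 aa fe 70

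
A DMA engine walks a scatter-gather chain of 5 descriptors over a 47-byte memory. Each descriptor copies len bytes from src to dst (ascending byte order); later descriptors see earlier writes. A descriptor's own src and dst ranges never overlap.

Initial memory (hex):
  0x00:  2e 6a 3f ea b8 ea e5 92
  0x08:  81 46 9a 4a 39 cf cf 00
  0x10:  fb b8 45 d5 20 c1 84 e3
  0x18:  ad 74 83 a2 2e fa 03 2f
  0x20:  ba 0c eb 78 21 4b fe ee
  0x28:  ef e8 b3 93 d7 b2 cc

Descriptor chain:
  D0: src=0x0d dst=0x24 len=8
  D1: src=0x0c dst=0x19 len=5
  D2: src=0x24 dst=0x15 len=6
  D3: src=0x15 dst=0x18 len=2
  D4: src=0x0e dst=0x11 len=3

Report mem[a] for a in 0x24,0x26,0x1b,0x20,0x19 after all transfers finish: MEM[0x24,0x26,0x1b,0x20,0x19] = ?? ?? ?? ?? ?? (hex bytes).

  after D0: wrote 8B at 0x24 = cfcf00fbb845d520
  after D1: wrote 5B at 0x19 = 39cfcf00fb
  after D2: wrote 6B at 0x15 = cfcf00fbb845
  after D3: wrote 2B at 0x18 = cfcf
  after D4: wrote 3B at 0x11 = cf00fb
query mem[0x24]=0xcf, mem[0x26]=0x00, mem[0x1b]=0xcf, mem[0x20]=0xba, mem[0x19]=0xcf

MEM[0x24,0x26,0x1b,0x20,0x19] = cf 00 cf ba cf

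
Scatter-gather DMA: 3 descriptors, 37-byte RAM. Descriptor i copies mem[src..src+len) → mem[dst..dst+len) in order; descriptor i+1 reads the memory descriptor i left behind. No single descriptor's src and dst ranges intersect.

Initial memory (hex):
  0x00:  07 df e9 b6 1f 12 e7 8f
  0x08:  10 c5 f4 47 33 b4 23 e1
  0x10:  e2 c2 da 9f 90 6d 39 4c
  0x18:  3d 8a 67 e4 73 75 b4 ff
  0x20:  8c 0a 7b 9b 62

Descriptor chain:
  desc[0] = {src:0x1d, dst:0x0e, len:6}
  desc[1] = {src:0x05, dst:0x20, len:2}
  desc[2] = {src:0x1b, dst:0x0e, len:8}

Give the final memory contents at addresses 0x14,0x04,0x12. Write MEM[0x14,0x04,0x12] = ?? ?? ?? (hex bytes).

#0 dst[0x0e+6] := {0x75,0xb4,0xff,0x8c,0x0a,0x7b}
#1 dst[0x20+2] := {0x12,0xe7}
#2 dst[0x0e+8] := {0xe4,0x73,0x75,0xb4,0xff,0x12,0xe7,0x7b}
query mem[0x14]=0xe7, mem[0x04]=0x1f, mem[0x12]=0xff

MEM[0x14,0x04,0x12] = e7 1f ff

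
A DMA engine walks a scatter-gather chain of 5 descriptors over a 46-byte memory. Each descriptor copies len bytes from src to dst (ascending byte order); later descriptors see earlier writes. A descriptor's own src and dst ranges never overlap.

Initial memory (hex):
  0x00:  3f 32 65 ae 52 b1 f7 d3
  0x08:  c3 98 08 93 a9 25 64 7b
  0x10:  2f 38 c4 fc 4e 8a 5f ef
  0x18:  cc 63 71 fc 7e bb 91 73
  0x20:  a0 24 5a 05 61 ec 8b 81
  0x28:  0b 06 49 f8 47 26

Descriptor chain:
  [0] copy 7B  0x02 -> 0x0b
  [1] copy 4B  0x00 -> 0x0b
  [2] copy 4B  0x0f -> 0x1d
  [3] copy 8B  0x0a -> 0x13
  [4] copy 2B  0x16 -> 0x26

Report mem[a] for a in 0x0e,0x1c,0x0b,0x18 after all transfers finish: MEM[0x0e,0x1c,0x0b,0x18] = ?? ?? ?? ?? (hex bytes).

#0 dst[0x0b+7] := {0x65,0xae,0x52,0xb1,0xf7,0xd3,0xc3}
#1 dst[0x0b+4] := {0x3f,0x32,0x65,0xae}
#2 dst[0x1d+4] := {0xf7,0xd3,0xc3,0xc4}
#3 dst[0x13+8] := {0x08,0x3f,0x32,0x65,0xae,0xf7,0xd3,0xc3}
#4 dst[0x26+2] := {0x65,0xae}
query mem[0x0e]=0xae, mem[0x1c]=0x7e, mem[0x0b]=0x3f, mem[0x18]=0xf7

MEM[0x0e,0x1c,0x0b,0x18] = ae 7e 3f f7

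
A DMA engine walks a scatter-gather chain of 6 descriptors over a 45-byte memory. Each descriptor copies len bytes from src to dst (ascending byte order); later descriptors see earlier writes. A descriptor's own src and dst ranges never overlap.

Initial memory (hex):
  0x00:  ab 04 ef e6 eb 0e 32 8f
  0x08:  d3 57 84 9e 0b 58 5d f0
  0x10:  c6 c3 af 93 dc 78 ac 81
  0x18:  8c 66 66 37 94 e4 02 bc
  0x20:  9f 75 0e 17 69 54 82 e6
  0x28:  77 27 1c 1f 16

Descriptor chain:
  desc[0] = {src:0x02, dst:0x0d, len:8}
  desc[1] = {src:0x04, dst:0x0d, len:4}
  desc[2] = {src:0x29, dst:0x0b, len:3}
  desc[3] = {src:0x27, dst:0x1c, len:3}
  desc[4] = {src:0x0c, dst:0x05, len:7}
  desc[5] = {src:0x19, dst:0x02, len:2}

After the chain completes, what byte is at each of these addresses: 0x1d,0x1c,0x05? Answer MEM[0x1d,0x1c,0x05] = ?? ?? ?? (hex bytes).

MEM[0x1d,0x1c,0x05] = 77 e6 1c

D0: mem[0x0d..0x14] <- [ef e6 eb 0e 32 8f d3 57]
D1: mem[0x0d..0x10] <- [eb 0e 32 8f]
D2: mem[0x0b..0x0d] <- [27 1c 1f]
D3: mem[0x1c..0x1e] <- [e6 77 27]
D4: mem[0x05..0x0b] <- [1c 1f 0e 32 8f 32 8f]
D5: mem[0x02..0x03] <- [66 66]
query mem[0x1d]=0x77, mem[0x1c]=0xe6, mem[0x05]=0x1c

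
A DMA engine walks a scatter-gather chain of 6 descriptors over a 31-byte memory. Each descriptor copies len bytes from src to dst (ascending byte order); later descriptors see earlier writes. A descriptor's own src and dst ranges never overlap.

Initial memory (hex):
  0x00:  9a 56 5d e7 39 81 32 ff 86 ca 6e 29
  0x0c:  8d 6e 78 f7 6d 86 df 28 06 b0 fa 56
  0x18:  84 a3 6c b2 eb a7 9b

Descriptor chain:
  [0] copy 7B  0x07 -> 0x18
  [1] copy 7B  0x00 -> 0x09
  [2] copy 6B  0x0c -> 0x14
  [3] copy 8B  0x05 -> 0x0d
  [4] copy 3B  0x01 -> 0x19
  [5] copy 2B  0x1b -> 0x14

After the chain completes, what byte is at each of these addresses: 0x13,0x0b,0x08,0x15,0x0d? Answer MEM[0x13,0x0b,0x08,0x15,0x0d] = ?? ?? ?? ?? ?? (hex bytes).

D0: mem[0x18..0x1e] <- [ff 86 ca 6e 29 8d 6e]
D1: mem[0x09..0x0f] <- [9a 56 5d e7 39 81 32]
D2: mem[0x14..0x19] <- [e7 39 81 32 6d 86]
D3: mem[0x0d..0x14] <- [81 32 ff 86 9a 56 5d e7]
D4: mem[0x19..0x1b] <- [56 5d e7]
D5: mem[0x14..0x15] <- [e7 29]
query mem[0x13]=0x5d, mem[0x0b]=0x5d, mem[0x08]=0x86, mem[0x15]=0x29, mem[0x0d]=0x81

MEM[0x13,0x0b,0x08,0x15,0x0d] = 5d 5d 86 29 81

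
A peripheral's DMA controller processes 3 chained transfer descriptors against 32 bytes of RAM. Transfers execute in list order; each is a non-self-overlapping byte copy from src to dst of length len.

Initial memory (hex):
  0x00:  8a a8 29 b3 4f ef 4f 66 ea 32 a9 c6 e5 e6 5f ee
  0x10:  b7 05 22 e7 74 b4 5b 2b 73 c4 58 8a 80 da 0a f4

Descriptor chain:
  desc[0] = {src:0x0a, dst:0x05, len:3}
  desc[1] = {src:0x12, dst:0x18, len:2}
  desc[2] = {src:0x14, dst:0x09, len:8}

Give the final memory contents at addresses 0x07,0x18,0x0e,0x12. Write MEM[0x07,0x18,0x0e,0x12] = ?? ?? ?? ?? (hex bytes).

MEM[0x07,0x18,0x0e,0x12] = e5 22 e7 22

D0: mem[0x05..0x07] <- [a9 c6 e5]
D1: mem[0x18..0x19] <- [22 e7]
D2: mem[0x09..0x10] <- [74 b4 5b 2b 22 e7 58 8a]
query mem[0x07]=0xe5, mem[0x18]=0x22, mem[0x0e]=0xe7, mem[0x12]=0x22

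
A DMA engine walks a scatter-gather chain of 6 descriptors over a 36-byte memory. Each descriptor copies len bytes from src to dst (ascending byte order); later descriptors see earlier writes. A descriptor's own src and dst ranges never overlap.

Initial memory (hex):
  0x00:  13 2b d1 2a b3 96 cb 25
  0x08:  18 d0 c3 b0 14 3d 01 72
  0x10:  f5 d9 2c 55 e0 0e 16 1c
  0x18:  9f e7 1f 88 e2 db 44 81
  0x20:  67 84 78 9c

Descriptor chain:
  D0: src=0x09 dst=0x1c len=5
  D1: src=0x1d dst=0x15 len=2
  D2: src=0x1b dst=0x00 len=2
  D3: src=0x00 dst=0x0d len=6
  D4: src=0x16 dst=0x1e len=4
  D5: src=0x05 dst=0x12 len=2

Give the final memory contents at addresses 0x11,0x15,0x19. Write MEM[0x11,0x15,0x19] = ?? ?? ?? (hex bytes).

  after D0: wrote 5B at 0x1c = d0c3b0143d
  after D1: wrote 2B at 0x15 = c3b0
  after D2: wrote 2B at 0x00 = 88d0
  after D3: wrote 6B at 0x0d = 88d0d12ab396
  after D4: wrote 4B at 0x1e = b01c9fe7
  after D5: wrote 2B at 0x12 = 96cb
query mem[0x11]=0xb3, mem[0x15]=0xc3, mem[0x19]=0xe7

MEM[0x11,0x15,0x19] = b3 c3 e7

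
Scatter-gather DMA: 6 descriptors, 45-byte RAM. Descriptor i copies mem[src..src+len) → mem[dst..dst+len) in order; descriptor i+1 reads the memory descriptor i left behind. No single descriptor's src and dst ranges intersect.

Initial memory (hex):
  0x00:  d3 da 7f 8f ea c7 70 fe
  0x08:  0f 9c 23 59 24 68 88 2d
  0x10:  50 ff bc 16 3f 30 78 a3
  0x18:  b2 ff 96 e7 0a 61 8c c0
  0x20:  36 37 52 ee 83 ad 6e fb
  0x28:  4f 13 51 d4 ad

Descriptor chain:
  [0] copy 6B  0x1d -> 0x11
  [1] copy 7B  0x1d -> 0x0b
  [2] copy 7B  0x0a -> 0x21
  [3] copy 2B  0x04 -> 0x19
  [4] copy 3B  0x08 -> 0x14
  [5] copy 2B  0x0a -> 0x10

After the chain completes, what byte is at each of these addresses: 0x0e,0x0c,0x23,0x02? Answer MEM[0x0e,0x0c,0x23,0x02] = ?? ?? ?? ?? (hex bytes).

[0] 0x1d->0x11 len=6 : 61 8c c0 36 37 52
[1] 0x1d->0x0b len=7 : 61 8c c0 36 37 52 ee
[2] 0x0a->0x21 len=7 : 23 61 8c c0 36 37 52
[3] 0x04->0x19 len=2 : ea c7
[4] 0x08->0x14 len=3 : 0f 9c 23
[5] 0x0a->0x10 len=2 : 23 61
query mem[0x0e]=0x36, mem[0x0c]=0x8c, mem[0x23]=0x8c, mem[0x02]=0x7f

MEM[0x0e,0x0c,0x23,0x02] = 36 8c 8c 7f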